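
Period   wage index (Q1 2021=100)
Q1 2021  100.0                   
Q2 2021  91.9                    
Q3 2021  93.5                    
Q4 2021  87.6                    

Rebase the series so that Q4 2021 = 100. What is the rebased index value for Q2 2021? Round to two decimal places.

104.91

Rebased(Q2 2021) = 91.9 / 87.6 × 100 = 104.9087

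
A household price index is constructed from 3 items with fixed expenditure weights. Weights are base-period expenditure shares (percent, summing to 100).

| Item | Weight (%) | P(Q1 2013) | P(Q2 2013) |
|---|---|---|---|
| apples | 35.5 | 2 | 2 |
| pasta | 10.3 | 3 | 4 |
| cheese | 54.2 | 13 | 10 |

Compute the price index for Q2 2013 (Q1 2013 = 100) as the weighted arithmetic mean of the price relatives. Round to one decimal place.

apples: 35.5 × (2/2) = 35.5 × 1.000000 = 35.5000
pasta: 10.3 × (4/3) = 10.3 × 1.333333 = 13.7333
cheese: 54.2 × (10/13) = 54.2 × 0.769231 = 41.6923
Index = Σ wᵢ·(p₁ᵢ/p₀ᵢ) = 35.5000 + 13.7333 + 41.6923 = 90.9256

90.9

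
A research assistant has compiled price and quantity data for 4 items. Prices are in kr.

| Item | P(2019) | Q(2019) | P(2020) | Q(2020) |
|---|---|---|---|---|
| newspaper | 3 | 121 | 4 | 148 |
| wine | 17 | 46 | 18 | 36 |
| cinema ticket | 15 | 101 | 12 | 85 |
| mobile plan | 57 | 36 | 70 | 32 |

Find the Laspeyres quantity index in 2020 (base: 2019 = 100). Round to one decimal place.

88.2

Laspeyres quantity index uses base-period prices as weights.
ΣP(2019)·Q(2020) = 3×148 + 17×36 + 15×85 + 57×32 = 444 + 612 + 1275 + 1824 = 4155
ΣP(2019)·Q(2019) = 3×121 + 17×46 + 15×101 + 57×36 = 363 + 782 + 1515 + 2052 = 4712
Index = 4155 / 4712 × 100 = 88.1791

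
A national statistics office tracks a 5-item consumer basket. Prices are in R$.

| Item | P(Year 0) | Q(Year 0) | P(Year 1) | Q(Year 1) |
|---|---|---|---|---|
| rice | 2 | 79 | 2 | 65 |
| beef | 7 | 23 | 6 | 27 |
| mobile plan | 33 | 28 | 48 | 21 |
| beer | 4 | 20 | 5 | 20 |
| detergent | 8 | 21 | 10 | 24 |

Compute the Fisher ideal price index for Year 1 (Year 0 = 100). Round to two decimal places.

Laspeyres component (base-period weights):
ΣP(Year 1)Q(Year 0) = 2×79 + 6×23 + 48×28 + 5×20 + 10×21 = 158 + 138 + 1344 + 100 + 210 = 1950
ΣP(Year 0)Q(Year 0) = 2×79 + 7×23 + 33×28 + 4×20 + 8×21 = 158 + 161 + 924 + 80 + 168 = 1491
L = 1950 / 1491 × 100 = 130.7847
Paasche component (current-period weights):
ΣP(Year 1)Q(Year 1) = 2×65 + 6×27 + 48×21 + 5×20 + 10×24 = 130 + 162 + 1008 + 100 + 240 = 1640
ΣP(Year 0)Q(Year 1) = 2×65 + 7×27 + 33×21 + 4×20 + 8×24 = 130 + 189 + 693 + 80 + 192 = 1284
P = 1640 / 1284 × 100 = 127.7259
Fisher = √(L × P) = √(130.7847 × 127.7259) = 129.2462

129.25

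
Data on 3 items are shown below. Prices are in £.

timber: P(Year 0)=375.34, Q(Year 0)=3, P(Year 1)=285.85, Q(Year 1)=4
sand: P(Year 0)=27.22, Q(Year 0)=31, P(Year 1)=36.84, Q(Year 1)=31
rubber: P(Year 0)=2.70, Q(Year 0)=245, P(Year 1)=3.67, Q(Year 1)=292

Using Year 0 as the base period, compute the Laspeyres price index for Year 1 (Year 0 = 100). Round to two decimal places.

Laspeyres price index uses base-period quantities as weights.
ΣP(Year 1)·Q(Year 0) = 285.85×3 + 36.84×31 + 3.67×245 = 857.55 + 1142.04 + 899.15 = 2898.74
ΣP(Year 0)·Q(Year 0) = 375.34×3 + 27.22×31 + 2.70×245 = 1126.02 + 843.82 + 661.5 = 2631.34
Index = 2898.74 / 2631.34 × 100 = 110.1621

110.16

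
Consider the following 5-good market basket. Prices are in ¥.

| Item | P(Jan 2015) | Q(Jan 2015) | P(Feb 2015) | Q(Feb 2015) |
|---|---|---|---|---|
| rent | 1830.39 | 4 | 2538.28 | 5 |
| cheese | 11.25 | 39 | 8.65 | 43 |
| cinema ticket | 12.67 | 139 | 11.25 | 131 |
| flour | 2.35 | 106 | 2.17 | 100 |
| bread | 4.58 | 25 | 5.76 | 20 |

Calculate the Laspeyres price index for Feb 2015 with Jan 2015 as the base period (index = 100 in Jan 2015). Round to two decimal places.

125.73

Laspeyres price index uses base-period quantities as weights.
ΣP(Feb 2015)·Q(Jan 2015) = 2538.28×4 + 8.65×39 + 11.25×139 + 2.17×106 + 5.76×25 = 10153.12 + 337.35 + 1563.75 + 230.02 + 144 = 12428.24
ΣP(Jan 2015)·Q(Jan 2015) = 1830.39×4 + 11.25×39 + 12.67×139 + 2.35×106 + 4.58×25 = 7321.56 + 438.75 + 1761.13 + 249.1 + 114.5 = 9885.04
Index = 12428.24 / 9885.04 × 100 = 125.7278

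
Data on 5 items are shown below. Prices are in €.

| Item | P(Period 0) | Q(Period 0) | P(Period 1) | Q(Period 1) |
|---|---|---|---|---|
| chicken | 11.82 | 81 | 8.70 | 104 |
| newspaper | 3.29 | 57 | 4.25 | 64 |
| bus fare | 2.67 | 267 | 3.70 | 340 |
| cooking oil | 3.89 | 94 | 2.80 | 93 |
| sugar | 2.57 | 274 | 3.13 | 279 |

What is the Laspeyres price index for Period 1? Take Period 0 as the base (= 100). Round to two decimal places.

104.37

Laspeyres price index uses base-period quantities as weights.
ΣP(Period 1)·Q(Period 0) = 8.70×81 + 4.25×57 + 3.70×267 + 2.80×94 + 3.13×274 = 704.7 + 242.25 + 987.9 + 263.2 + 857.62 = 3055.67
ΣP(Period 0)·Q(Period 0) = 11.82×81 + 3.29×57 + 2.67×267 + 3.89×94 + 2.57×274 = 957.42 + 187.53 + 712.89 + 365.66 + 704.18 = 2927.68
Index = 3055.67 / 2927.68 × 100 = 104.3717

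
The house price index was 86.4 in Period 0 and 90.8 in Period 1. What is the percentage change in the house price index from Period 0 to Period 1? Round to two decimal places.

5.09%

Change = (90.8 − 86.4) / 86.4 × 100
       = 4.4 / 86.4 × 100 = 5.0926%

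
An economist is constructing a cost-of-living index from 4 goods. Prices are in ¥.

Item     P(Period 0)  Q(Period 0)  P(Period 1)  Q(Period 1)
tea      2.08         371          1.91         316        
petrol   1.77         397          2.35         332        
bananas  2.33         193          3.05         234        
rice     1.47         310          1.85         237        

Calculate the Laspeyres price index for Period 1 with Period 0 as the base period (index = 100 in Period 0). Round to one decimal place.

117.8

Laspeyres price index uses base-period quantities as weights.
ΣP(Period 1)·Q(Period 0) = 1.91×371 + 2.35×397 + 3.05×193 + 1.85×310 = 708.61 + 932.95 + 588.65 + 573.5 = 2803.71
ΣP(Period 0)·Q(Period 0) = 2.08×371 + 1.77×397 + 2.33×193 + 1.47×310 = 771.68 + 702.69 + 449.69 + 455.7 = 2379.76
Index = 2803.71 / 2379.76 × 100 = 117.8148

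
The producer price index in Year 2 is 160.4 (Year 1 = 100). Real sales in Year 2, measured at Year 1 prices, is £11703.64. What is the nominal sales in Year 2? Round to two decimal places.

Nominal = Real × (Index/100) = 11703.64 × (160.4/100)
        = 11703.64 × 1.604 = 18772.6386

18772.64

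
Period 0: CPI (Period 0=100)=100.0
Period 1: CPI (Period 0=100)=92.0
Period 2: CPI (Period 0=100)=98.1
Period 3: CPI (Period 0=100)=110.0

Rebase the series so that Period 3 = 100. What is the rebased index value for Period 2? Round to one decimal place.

Rebased(Period 2) = 98.1 / 110.0 × 100 = 89.1818

89.2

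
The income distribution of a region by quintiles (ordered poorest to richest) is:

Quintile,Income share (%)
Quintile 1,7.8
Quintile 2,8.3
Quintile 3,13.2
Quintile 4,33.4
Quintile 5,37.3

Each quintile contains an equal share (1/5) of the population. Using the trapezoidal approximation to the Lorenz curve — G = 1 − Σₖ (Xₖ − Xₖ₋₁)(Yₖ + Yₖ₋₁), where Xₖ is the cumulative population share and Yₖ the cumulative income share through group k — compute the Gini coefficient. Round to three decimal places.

Cumulative income shares Yₖ: 0.0780, 0.1610, 0.2930, 0.6270, 1.0000
Σ (Xₖ−Xₖ₋₁)(Yₖ+Yₖ₋₁) = (1/5)(0.0780+0.0000) + (1/5)(0.1610+0.0780) + (1/5)(0.2930+0.1610) + (1/5)(0.6270+0.2930) + (1/5)(1.0000+0.6270)
  = 0.0156 + 0.0478 + 0.0908 + 0.1840 + 0.3254 = 0.6636
G = 1 − 0.6636 = 0.3364

0.336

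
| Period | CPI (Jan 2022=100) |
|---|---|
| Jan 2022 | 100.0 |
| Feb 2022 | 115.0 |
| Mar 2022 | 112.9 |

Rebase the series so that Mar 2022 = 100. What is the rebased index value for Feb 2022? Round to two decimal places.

Rebased(Feb 2022) = 115.0 / 112.9 × 100 = 101.8601

101.86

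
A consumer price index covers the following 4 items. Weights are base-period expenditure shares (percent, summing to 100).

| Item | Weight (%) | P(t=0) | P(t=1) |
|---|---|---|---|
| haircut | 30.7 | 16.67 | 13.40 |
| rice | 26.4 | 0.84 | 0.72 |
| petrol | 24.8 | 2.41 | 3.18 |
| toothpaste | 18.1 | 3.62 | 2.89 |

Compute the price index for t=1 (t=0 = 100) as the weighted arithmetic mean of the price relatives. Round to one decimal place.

haircut: 30.7 × (13.40/16.67) = 30.7 × 0.803839 = 24.6779
rice: 26.4 × (0.72/0.84) = 26.4 × 0.857143 = 22.6286
petrol: 24.8 × (3.18/2.41) = 24.8 × 1.319502 = 32.7237
toothpaste: 18.1 × (2.89/3.62) = 18.1 × 0.798343 = 14.4500
Index = Σ wᵢ·(p₁ᵢ/p₀ᵢ) = 24.6779 + 22.6286 + 32.7237 + 14.4500 = 94.4801

94.5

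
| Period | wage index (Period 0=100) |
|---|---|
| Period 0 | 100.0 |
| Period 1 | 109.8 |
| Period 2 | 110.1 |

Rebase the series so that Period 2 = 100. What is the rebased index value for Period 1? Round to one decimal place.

99.7

Rebased(Period 1) = 109.8 / 110.1 × 100 = 99.7275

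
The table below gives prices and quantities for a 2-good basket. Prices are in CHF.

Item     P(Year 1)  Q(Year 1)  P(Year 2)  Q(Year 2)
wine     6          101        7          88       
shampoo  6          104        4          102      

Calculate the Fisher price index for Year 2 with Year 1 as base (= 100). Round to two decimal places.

Laspeyres component (base-period weights):
ΣP(Year 2)Q(Year 1) = 7×101 + 4×104 = 707 + 416 = 1123
ΣP(Year 1)Q(Year 1) = 6×101 + 6×104 = 606 + 624 = 1230
L = 1123 / 1230 × 100 = 91.3008
Paasche component (current-period weights):
ΣP(Year 2)Q(Year 2) = 7×88 + 4×102 = 616 + 408 = 1024
ΣP(Year 1)Q(Year 2) = 6×88 + 6×102 = 528 + 612 = 1140
P = 1024 / 1140 × 100 = 89.8246
Fisher = √(L × P) = √(91.3008 × 89.8246) = 90.5597

90.56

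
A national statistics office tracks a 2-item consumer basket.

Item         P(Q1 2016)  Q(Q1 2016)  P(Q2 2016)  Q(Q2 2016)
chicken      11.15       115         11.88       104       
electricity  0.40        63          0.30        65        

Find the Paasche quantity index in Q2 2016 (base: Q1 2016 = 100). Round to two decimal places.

90.61

Paasche quantity index uses current-period prices as weights.
ΣP(Q2 2016)·Q(Q2 2016) = 11.88×104 + 0.30×65 = 1235.52 + 19.5 = 1255.02
ΣP(Q2 2016)·Q(Q1 2016) = 11.88×115 + 0.30×63 = 1366.2 + 18.9 = 1385.1
Index = 1255.02 / 1385.1 × 100 = 90.6086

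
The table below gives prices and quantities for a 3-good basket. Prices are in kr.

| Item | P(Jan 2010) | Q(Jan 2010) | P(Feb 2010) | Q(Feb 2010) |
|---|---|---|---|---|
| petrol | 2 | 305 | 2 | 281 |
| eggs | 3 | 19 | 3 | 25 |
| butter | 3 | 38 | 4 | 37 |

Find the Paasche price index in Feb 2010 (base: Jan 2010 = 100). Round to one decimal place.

Paasche price index uses current-period quantities as weights.
ΣP(Feb 2010)·Q(Feb 2010) = 2×281 + 3×25 + 4×37 = 562 + 75 + 148 = 785
ΣP(Jan 2010)·Q(Feb 2010) = 2×281 + 3×25 + 3×37 = 562 + 75 + 111 = 748
Index = 785 / 748 × 100 = 104.9465

104.9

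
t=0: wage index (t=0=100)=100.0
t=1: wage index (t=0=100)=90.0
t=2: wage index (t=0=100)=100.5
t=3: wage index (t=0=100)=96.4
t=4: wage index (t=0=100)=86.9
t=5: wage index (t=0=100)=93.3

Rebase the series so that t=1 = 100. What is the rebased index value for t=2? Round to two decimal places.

111.67

Rebased(t=2) = 100.5 / 90.0 × 100 = 111.6667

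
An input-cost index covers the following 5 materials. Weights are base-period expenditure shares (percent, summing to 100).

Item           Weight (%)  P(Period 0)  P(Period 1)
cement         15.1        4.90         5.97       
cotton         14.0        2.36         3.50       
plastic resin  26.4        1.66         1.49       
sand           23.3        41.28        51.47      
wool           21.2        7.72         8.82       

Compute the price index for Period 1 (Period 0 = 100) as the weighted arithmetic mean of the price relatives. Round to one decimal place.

cement: 15.1 × (5.97/4.90) = 15.1 × 1.218367 = 18.3973
cotton: 14.0 × (3.50/2.36) = 14.0 × 1.483051 = 20.7627
plastic resin: 26.4 × (1.49/1.66) = 26.4 × 0.897590 = 23.6964
sand: 23.3 × (51.47/41.28) = 23.3 × 1.246851 = 29.0516
wool: 21.2 × (8.82/7.72) = 21.2 × 1.142487 = 24.2207
Index = Σ wᵢ·(p₁ᵢ/p₀ᵢ) = 18.3973 + 20.7627 + 23.6964 + 29.0516 + 24.2207 = 116.1288

116.1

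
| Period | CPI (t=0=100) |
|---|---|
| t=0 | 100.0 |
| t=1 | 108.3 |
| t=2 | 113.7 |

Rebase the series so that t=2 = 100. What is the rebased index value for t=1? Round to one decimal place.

95.3

Rebased(t=1) = 108.3 / 113.7 × 100 = 95.2507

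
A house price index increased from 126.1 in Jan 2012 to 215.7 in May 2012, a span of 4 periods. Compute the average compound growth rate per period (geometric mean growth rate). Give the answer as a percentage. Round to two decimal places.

Growth factor = (215.7/126.1)^(1/4) = (1.710547)^(1/4) = 1.143625
Growth rate = 1.143625 − 1 = 0.143625 = 14.3625%

14.36%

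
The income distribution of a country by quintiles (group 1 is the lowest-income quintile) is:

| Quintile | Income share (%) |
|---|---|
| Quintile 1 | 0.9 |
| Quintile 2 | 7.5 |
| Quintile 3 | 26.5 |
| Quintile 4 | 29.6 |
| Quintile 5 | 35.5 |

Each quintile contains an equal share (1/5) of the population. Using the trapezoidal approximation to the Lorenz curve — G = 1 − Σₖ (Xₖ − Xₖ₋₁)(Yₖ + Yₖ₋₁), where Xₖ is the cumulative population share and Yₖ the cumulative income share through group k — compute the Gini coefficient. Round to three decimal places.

0.365

Cumulative income shares Yₖ: 0.0090, 0.0840, 0.3490, 0.6450, 1.0000
Σ (Xₖ−Xₖ₋₁)(Yₖ+Yₖ₋₁) = (1/5)(0.0090+0.0000) + (1/5)(0.0840+0.0090) + (1/5)(0.3490+0.0840) + (1/5)(0.6450+0.3490) + (1/5)(1.0000+0.6450)
  = 0.0018 + 0.0186 + 0.0866 + 0.1988 + 0.3290 = 0.6348
G = 1 − 0.6348 = 0.3652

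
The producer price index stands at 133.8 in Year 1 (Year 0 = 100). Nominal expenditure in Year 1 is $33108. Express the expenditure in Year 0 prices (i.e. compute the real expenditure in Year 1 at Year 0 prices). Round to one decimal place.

24744.4

Real = Nominal ÷ (Index/100) = 33108 ÷ (133.8/100)
     = 33108 ÷ 1.338 = 24744.3946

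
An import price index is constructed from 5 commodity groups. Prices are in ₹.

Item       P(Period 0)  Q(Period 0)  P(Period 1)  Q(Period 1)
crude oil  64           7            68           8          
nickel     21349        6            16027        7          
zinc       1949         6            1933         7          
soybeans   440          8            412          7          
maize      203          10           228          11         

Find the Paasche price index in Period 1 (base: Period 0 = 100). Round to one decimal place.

Paasche price index uses current-period quantities as weights.
ΣP(Period 1)·Q(Period 1) = 68×8 + 16027×7 + 1933×7 + 412×7 + 228×11 = 544 + 112189 + 13531 + 2884 + 2508 = 131656
ΣP(Period 0)·Q(Period 1) = 64×8 + 21349×7 + 1949×7 + 440×7 + 203×11 = 512 + 149443 + 13643 + 3080 + 2233 = 168911
Index = 131656 / 168911 × 100 = 77.9440

77.9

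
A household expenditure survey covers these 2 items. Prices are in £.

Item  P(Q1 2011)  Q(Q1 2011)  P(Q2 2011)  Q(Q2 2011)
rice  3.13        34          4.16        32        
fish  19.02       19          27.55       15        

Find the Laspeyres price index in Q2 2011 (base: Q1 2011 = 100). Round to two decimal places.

Laspeyres price index uses base-period quantities as weights.
ΣP(Q2 2011)·Q(Q1 2011) = 4.16×34 + 27.55×19 = 141.44 + 523.45 = 664.89
ΣP(Q1 2011)·Q(Q1 2011) = 3.13×34 + 19.02×19 = 106.42 + 361.38 = 467.8
Index = 664.89 / 467.8 × 100 = 142.1313

142.13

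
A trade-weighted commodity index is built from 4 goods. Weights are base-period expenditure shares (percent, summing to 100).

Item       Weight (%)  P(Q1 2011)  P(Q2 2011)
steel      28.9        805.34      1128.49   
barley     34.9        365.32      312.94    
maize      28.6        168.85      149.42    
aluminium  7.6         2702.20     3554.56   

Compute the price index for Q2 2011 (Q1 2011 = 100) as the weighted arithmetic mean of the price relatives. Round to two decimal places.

steel: 28.9 × (1128.49/805.34) = 28.9 × 1.401259 = 40.4964
barley: 34.9 × (312.94/365.32) = 34.9 × 0.856619 = 29.8960
maize: 28.6 × (149.42/168.85) = 28.6 × 0.884927 = 25.3089
aluminium: 7.6 × (3554.56/2702.20) = 7.6 × 1.315432 = 9.9973
Index = Σ wᵢ·(p₁ᵢ/p₀ᵢ) = 40.4964 + 29.8960 + 25.3089 + 9.9973 = 105.6986

105.70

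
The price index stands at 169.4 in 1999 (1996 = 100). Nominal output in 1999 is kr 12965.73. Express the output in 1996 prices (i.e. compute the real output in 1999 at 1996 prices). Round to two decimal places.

Real = Nominal ÷ (Index/100) = 12965.73 ÷ (169.4/100)
     = 12965.73 ÷ 1.694 = 7653.9138

7653.91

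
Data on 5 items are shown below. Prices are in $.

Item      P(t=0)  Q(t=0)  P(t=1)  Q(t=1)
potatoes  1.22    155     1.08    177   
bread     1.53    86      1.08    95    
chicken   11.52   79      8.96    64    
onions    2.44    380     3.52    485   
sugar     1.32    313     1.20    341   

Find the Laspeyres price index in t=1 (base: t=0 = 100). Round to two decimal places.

104.29

Laspeyres price index uses base-period quantities as weights.
ΣP(t=1)·Q(t=0) = 1.08×155 + 1.08×86 + 8.96×79 + 3.52×380 + 1.20×313 = 167.4 + 92.88 + 707.84 + 1337.6 + 375.6 = 2681.32
ΣP(t=0)·Q(t=0) = 1.22×155 + 1.53×86 + 11.52×79 + 2.44×380 + 1.32×313 = 189.1 + 131.58 + 910.08 + 927.2 + 413.16 = 2571.12
Index = 2681.32 / 2571.12 × 100 = 104.2861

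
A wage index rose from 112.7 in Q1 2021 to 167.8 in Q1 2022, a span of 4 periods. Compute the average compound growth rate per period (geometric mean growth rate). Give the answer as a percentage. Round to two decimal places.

Growth factor = (167.8/112.7)^(1/4) = (1.488909)^(1/4) = 1.104630
Growth rate = 1.104630 − 1 = 0.104630 = 10.4630%

10.46%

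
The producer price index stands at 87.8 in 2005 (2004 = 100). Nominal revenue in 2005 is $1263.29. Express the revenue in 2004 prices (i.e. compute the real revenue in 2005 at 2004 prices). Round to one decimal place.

1438.8

Real = Nominal ÷ (Index/100) = 1263.29 ÷ (87.8/100)
     = 1263.29 ÷ 0.878 = 1438.8269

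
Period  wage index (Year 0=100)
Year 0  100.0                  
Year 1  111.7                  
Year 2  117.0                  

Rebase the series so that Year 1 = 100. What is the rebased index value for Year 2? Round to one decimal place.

Rebased(Year 2) = 117.0 / 111.7 × 100 = 104.7449

104.7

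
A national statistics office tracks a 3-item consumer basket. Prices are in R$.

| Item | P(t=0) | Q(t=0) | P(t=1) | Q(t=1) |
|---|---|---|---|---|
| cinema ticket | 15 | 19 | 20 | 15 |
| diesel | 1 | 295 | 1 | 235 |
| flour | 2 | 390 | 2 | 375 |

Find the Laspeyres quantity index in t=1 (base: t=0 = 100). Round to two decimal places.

88.97

Laspeyres quantity index uses base-period prices as weights.
ΣP(t=0)·Q(t=1) = 15×15 + 1×235 + 2×375 = 225 + 235 + 750 = 1210
ΣP(t=0)·Q(t=0) = 15×19 + 1×295 + 2×390 = 285 + 295 + 780 = 1360
Index = 1210 / 1360 × 100 = 88.9706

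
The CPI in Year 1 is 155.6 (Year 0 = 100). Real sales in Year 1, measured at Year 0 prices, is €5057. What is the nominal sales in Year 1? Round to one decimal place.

Nominal = Real × (Index/100) = 5057 × (155.6/100)
        = 5057 × 1.556 = 7868.6920

7868.7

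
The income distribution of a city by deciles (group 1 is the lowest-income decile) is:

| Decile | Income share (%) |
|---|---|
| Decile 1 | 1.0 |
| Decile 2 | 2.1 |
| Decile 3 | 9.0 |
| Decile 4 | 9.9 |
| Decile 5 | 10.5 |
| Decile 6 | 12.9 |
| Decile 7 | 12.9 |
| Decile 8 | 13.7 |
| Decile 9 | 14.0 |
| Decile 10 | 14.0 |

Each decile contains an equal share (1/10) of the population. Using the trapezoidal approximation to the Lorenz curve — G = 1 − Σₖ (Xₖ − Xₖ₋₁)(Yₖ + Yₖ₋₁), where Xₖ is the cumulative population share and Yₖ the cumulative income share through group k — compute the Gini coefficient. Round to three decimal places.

Cumulative income shares Yₖ: 0.0100, 0.0310, 0.1210, 0.2200, 0.3250, 0.4540, 0.5830, 0.7200, 0.8600, 1.0000
Σ (Xₖ−Xₖ₋₁)(Yₖ+Yₖ₋₁) = (1/10)(0.0100+0.0000) + (1/10)(0.0310+0.0100) + (1/10)(0.1210+0.0310) + (1/10)(0.2200+0.1210) + (1/10)(0.3250+0.2200) + (1/10)(0.4540+0.3250) + (1/10)(0.5830+0.4540) + (1/10)(0.7200+0.5830) + (1/10)(0.8600+0.7200) + (1/10)(1.0000+0.8600)
  = 0.0010 + 0.0041 + 0.0152 + 0.0341 + 0.0545 + 0.0779 + 0.1037 + 0.1303 + 0.1580 + 0.1860 = 0.7648
G = 1 − 0.7648 = 0.2352

0.235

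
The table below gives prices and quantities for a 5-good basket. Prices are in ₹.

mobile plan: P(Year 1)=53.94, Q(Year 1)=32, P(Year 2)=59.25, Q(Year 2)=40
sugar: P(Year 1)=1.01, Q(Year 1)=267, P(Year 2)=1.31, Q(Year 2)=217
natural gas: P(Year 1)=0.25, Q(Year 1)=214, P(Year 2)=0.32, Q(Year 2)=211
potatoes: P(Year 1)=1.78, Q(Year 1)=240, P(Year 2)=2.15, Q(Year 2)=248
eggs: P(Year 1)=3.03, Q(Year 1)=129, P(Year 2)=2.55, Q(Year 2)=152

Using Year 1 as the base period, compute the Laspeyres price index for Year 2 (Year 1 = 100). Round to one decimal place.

Laspeyres price index uses base-period quantities as weights.
ΣP(Year 2)·Q(Year 1) = 59.25×32 + 1.31×267 + 0.32×214 + 2.15×240 + 2.55×129 = 1896 + 349.77 + 68.48 + 516 + 328.95 = 3159.2
ΣP(Year 1)·Q(Year 1) = 53.94×32 + 1.01×267 + 0.25×214 + 1.78×240 + 3.03×129 = 1726.08 + 269.67 + 53.5 + 427.2 + 390.87 = 2867.32
Index = 3159.2 / 2867.32 × 100 = 110.1795

110.2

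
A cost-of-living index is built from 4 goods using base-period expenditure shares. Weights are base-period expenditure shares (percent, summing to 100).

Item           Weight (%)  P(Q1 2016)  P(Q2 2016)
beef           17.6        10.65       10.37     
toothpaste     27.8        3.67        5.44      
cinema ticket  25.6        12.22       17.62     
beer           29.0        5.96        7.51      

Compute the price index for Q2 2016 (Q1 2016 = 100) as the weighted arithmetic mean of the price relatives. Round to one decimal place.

131.8

beef: 17.6 × (10.37/10.65) = 17.6 × 0.973709 = 17.1373
toothpaste: 27.8 × (5.44/3.67) = 27.8 × 1.482289 = 41.2076
cinema ticket: 25.6 × (17.62/12.22) = 25.6 × 1.441899 = 36.9126
beer: 29.0 × (7.51/5.96) = 29.0 × 1.260067 = 36.5419
Index = Σ wᵢ·(p₁ᵢ/p₀ᵢ) = 17.1373 + 41.2076 + 36.9126 + 36.5419 = 131.7995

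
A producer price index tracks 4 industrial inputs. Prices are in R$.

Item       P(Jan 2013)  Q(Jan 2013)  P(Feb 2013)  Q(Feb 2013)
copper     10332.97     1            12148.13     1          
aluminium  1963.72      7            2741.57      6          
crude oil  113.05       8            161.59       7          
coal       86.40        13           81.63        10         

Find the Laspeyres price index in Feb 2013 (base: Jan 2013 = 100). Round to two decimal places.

129.06

Laspeyres price index uses base-period quantities as weights.
ΣP(Feb 2013)·Q(Jan 2013) = 12148.13×1 + 2741.57×7 + 161.59×8 + 81.63×13 = 12148.13 + 19190.99 + 1292.72 + 1061.19 = 33693.03
ΣP(Jan 2013)·Q(Jan 2013) = 10332.97×1 + 1963.72×7 + 113.05×8 + 86.40×13 = 10332.97 + 13746.04 + 904.4 + 1123.2 = 26106.61
Index = 33693.03 / 26106.61 × 100 = 129.0594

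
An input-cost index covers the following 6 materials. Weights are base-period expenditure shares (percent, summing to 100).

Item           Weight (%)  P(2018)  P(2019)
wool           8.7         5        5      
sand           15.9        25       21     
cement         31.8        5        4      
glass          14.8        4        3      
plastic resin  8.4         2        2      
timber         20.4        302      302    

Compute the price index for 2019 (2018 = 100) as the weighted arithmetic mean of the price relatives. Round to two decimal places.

87.40

wool: 8.7 × (5/5) = 8.7 × 1.000000 = 8.7000
sand: 15.9 × (21/25) = 15.9 × 0.840000 = 13.3560
cement: 31.8 × (4/5) = 31.8 × 0.800000 = 25.4400
glass: 14.8 × (3/4) = 14.8 × 0.750000 = 11.1000
plastic resin: 8.4 × (2/2) = 8.4 × 1.000000 = 8.4000
timber: 20.4 × (302/302) = 20.4 × 1.000000 = 20.4000
Index = Σ wᵢ·(p₁ᵢ/p₀ᵢ) = 8.7000 + 13.3560 + 25.4400 + 11.1000 + 8.4000 + 20.4000 = 87.3960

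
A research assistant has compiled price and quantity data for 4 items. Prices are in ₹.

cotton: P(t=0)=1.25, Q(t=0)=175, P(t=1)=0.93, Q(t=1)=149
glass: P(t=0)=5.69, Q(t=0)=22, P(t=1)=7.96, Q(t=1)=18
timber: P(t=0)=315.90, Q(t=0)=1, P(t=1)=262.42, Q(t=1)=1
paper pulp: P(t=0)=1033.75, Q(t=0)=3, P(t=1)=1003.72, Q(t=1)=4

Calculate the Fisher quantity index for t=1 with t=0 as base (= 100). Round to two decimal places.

Laspeyres component (base-period weights):
ΣP(t=0)Q(t=1) = 1.25×149 + 5.69×18 + 315.90×1 + 1033.75×4 = 186.25 + 102.42 + 315.9 + 4135 = 4739.57
ΣP(t=0)Q(t=0) = 1.25×175 + 5.69×22 + 315.90×1 + 1033.75×3 = 218.75 + 125.18 + 315.9 + 3101.25 = 3761.08
L = 4739.57 / 3761.08 × 100 = 126.0162
Paasche component (current-period weights):
ΣP(t=1)Q(t=1) = 0.93×149 + 7.96×18 + 262.42×1 + 1003.72×4 = 138.57 + 143.28 + 262.42 + 4014.88 = 4559.15
ΣP(t=1)Q(t=0) = 0.93×175 + 7.96×22 + 262.42×1 + 1003.72×3 = 162.75 + 175.12 + 262.42 + 3011.16 = 3611.45
P = 4559.15 / 3611.45 × 100 = 126.2415
Fisher = √(L × P) = √(126.0162 × 126.2415) = 126.1288

126.13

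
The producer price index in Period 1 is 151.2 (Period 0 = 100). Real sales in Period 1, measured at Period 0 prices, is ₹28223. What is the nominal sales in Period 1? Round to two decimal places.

42673.18

Nominal = Real × (Index/100) = 28223 × (151.2/100)
        = 28223 × 1.512 = 42673.1760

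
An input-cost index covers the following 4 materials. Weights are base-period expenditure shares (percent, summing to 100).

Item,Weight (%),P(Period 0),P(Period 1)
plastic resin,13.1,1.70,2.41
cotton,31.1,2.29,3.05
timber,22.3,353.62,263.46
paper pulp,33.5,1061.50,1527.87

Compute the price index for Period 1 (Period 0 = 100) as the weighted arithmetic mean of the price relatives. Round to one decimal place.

124.8

plastic resin: 13.1 × (2.41/1.70) = 13.1 × 1.417647 = 18.5712
cotton: 31.1 × (3.05/2.29) = 31.1 × 1.331878 = 41.4214
timber: 22.3 × (263.46/353.62) = 22.3 × 0.745037 = 16.6143
paper pulp: 33.5 × (1527.87/1061.50) = 33.5 × 1.439350 = 48.2182
Index = Σ wᵢ·(p₁ᵢ/p₀ᵢ) = 18.5712 + 41.4214 + 16.6143 + 48.2182 = 124.8251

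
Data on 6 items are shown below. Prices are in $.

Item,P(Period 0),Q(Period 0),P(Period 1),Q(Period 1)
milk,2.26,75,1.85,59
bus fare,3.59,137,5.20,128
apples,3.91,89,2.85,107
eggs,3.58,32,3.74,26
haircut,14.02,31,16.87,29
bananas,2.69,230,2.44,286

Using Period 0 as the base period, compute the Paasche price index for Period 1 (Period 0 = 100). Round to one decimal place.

103.7

Paasche price index uses current-period quantities as weights.
ΣP(Period 1)·Q(Period 1) = 1.85×59 + 5.20×128 + 2.85×107 + 3.74×26 + 16.87×29 + 2.44×286 = 109.15 + 665.6 + 304.95 + 97.24 + 489.23 + 697.84 = 2364.01
ΣP(Period 0)·Q(Period 1) = 2.26×59 + 3.59×128 + 3.91×107 + 3.58×26 + 14.02×29 + 2.69×286 = 133.34 + 459.52 + 418.37 + 93.08 + 406.58 + 769.34 = 2280.23
Index = 2364.01 / 2280.23 × 100 = 103.6742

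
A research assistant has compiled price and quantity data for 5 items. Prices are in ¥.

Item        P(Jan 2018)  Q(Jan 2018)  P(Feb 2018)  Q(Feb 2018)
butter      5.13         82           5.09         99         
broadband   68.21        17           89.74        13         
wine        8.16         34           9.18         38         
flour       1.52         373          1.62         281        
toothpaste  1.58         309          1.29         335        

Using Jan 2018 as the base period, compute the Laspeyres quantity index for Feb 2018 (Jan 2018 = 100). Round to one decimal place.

91.4

Laspeyres quantity index uses base-period prices as weights.
ΣP(Jan 2018)·Q(Feb 2018) = 5.13×99 + 68.21×13 + 8.16×38 + 1.52×281 + 1.58×335 = 507.87 + 886.73 + 310.08 + 427.12 + 529.3 = 2661.1
ΣP(Jan 2018)·Q(Jan 2018) = 5.13×82 + 68.21×17 + 8.16×34 + 1.52×373 + 1.58×309 = 420.66 + 1159.57 + 277.44 + 566.96 + 488.22 = 2912.85
Index = 2661.1 / 2912.85 × 100 = 91.3573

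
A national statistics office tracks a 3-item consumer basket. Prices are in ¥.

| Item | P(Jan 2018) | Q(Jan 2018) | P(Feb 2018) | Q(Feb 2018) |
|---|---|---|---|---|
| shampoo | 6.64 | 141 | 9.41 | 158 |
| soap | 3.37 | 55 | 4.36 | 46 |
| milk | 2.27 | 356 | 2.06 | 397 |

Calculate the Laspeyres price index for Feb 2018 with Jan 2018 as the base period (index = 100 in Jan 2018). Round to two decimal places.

Laspeyres price index uses base-period quantities as weights.
ΣP(Feb 2018)·Q(Jan 2018) = 9.41×141 + 4.36×55 + 2.06×356 = 1326.81 + 239.8 + 733.36 = 2299.97
ΣP(Jan 2018)·Q(Jan 2018) = 6.64×141 + 3.37×55 + 2.27×356 = 936.24 + 185.35 + 808.12 = 1929.71
Index = 2299.97 / 1929.71 × 100 = 119.1873

119.19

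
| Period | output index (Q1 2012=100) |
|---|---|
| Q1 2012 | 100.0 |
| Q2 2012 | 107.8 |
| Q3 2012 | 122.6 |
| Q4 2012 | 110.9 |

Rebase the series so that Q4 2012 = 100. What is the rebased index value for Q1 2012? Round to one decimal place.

Rebased(Q1 2012) = 100.0 / 110.9 × 100 = 90.1713

90.2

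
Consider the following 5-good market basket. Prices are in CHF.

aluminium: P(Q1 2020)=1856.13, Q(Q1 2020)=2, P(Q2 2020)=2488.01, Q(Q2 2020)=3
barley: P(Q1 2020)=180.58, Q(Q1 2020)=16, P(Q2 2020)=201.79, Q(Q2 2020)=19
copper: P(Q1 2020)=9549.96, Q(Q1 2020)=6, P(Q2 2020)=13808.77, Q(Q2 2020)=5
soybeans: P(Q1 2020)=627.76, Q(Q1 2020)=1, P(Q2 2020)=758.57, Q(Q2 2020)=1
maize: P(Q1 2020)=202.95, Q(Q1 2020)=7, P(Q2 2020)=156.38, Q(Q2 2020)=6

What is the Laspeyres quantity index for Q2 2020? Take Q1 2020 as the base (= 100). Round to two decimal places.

88.85

Laspeyres quantity index uses base-period prices as weights.
ΣP(Q1 2020)·Q(Q2 2020) = 1856.13×3 + 180.58×19 + 9549.96×5 + 627.76×1 + 202.95×6 = 5568.39 + 3431.02 + 47749.8 + 627.76 + 1217.7 = 58594.67
ΣP(Q1 2020)·Q(Q1 2020) = 1856.13×2 + 180.58×16 + 9549.96×6 + 627.76×1 + 202.95×7 = 3712.26 + 2889.28 + 57299.76 + 627.76 + 1420.65 = 65949.71
Index = 58594.67 / 65949.71 × 100 = 88.8475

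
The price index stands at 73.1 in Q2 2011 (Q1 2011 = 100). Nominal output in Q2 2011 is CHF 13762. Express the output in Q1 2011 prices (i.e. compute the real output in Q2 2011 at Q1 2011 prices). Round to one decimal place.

18826.3

Real = Nominal ÷ (Index/100) = 13762 ÷ (73.1/100)
     = 13762 ÷ 0.731 = 18826.2654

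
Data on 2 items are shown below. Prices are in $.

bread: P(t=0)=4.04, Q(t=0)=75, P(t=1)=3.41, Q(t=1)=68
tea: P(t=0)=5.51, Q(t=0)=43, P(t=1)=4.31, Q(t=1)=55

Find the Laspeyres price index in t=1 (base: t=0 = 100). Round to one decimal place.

81.7

Laspeyres price index uses base-period quantities as weights.
ΣP(t=1)·Q(t=0) = 3.41×75 + 4.31×43 = 255.75 + 185.33 = 441.08
ΣP(t=0)·Q(t=0) = 4.04×75 + 5.51×43 = 303 + 236.93 = 539.93
Index = 441.08 / 539.93 × 100 = 81.6921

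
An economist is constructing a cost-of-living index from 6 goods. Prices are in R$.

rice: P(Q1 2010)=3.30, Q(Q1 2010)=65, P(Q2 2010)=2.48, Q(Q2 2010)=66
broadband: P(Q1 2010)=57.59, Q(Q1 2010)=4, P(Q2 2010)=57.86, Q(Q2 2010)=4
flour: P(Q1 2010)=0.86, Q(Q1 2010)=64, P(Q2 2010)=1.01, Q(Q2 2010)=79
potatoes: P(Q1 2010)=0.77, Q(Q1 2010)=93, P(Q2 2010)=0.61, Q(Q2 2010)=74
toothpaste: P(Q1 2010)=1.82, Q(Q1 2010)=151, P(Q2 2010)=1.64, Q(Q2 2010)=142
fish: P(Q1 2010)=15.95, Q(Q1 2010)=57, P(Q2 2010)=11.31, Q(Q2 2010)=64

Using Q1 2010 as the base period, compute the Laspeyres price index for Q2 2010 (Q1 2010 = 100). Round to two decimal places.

Laspeyres price index uses base-period quantities as weights.
ΣP(Q2 2010)·Q(Q1 2010) = 2.48×65 + 57.86×4 + 1.01×64 + 0.61×93 + 1.64×151 + 11.31×57 = 161.2 + 231.44 + 64.64 + 56.73 + 247.64 + 644.67 = 1406.32
ΣP(Q1 2010)·Q(Q1 2010) = 3.30×65 + 57.59×4 + 0.86×64 + 0.77×93 + 1.82×151 + 15.95×57 = 214.5 + 230.36 + 55.04 + 71.61 + 274.82 + 909.15 = 1755.48
Index = 1406.32 / 1755.48 × 100 = 80.1103

80.11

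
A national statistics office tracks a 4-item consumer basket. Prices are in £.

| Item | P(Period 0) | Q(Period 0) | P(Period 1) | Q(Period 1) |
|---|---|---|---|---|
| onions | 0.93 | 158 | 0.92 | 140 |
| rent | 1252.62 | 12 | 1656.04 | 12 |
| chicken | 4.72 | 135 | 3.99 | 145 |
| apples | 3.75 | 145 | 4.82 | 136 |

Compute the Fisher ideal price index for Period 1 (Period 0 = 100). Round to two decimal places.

129.88

Laspeyres component (base-period weights):
ΣP(Period 1)Q(Period 0) = 0.92×158 + 1656.04×12 + 3.99×135 + 4.82×145 = 145.36 + 19872.48 + 538.65 + 698.9 = 21255.39
ΣP(Period 0)Q(Period 0) = 0.93×158 + 1252.62×12 + 4.72×135 + 3.75×145 = 146.94 + 15031.44 + 637.2 + 543.75 = 16359.33
L = 21255.39 / 16359.33 × 100 = 129.9282
Paasche component (current-period weights):
ΣP(Period 1)Q(Period 1) = 0.92×140 + 1656.04×12 + 3.99×145 + 4.82×136 = 128.8 + 19872.48 + 578.55 + 655.52 = 21235.35
ΣP(Period 0)Q(Period 1) = 0.93×140 + 1252.62×12 + 4.72×145 + 3.75×136 = 130.2 + 15031.44 + 684.4 + 510 = 16356.04
P = 21235.35 / 16356.04 × 100 = 129.8319
Fisher = √(L × P) = √(129.9282 × 129.8319) = 129.8800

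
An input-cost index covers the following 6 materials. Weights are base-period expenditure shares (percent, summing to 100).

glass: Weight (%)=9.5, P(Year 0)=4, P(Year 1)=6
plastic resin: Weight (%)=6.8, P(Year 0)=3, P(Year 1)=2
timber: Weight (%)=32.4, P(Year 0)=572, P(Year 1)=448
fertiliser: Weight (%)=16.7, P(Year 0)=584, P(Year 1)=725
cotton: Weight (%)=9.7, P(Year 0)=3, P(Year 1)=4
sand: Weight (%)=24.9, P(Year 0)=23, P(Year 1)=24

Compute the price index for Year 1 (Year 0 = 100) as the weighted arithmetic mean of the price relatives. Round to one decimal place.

glass: 9.5 × (6/4) = 9.5 × 1.500000 = 14.2500
plastic resin: 6.8 × (2/3) = 6.8 × 0.666667 = 4.5333
timber: 32.4 × (448/572) = 32.4 × 0.783217 = 25.3762
fertiliser: 16.7 × (725/584) = 16.7 × 1.241438 = 20.7320
cotton: 9.7 × (4/3) = 9.7 × 1.333333 = 12.9333
sand: 24.9 × (24/23) = 24.9 × 1.043478 = 25.9826
Index = Σ wᵢ·(p₁ᵢ/p₀ᵢ) = 14.2500 + 4.5333 + 25.3762 + 20.7320 + 12.9333 + 25.9826 = 103.8075

103.8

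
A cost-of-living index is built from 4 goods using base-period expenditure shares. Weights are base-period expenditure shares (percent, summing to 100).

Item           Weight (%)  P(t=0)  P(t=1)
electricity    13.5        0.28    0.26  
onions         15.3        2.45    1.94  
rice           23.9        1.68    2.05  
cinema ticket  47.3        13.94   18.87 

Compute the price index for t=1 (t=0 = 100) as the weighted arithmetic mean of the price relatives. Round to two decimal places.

117.84

electricity: 13.5 × (0.26/0.28) = 13.5 × 0.928571 = 12.5357
onions: 15.3 × (1.94/2.45) = 15.3 × 0.791837 = 12.1151
rice: 23.9 × (2.05/1.68) = 23.9 × 1.220238 = 29.1637
cinema ticket: 47.3 × (18.87/13.94) = 47.3 × 1.353659 = 64.0280
Index = Σ wᵢ·(p₁ᵢ/p₀ᵢ) = 12.5357 + 12.1151 + 29.1637 + 64.0280 = 117.8426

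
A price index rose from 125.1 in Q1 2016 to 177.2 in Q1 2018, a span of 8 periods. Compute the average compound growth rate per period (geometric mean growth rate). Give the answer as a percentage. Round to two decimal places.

4.45%

Growth factor = (177.2/125.1)^(1/8) = (1.416467)^(1/8) = 1.044482
Growth rate = 1.044482 − 1 = 0.044482 = 4.4482%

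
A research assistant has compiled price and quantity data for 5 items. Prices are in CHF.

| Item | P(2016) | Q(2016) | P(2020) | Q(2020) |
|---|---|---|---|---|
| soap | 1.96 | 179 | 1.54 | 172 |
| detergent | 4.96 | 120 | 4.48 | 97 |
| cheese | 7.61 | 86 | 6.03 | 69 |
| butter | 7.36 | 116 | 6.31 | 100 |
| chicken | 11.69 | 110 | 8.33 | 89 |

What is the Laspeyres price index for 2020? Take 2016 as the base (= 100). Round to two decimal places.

Laspeyres price index uses base-period quantities as weights.
ΣP(2020)·Q(2016) = 1.54×179 + 4.48×120 + 6.03×86 + 6.31×116 + 8.33×110 = 275.66 + 537.6 + 518.58 + 731.96 + 916.3 = 2980.1
ΣP(2016)·Q(2016) = 1.96×179 + 4.96×120 + 7.61×86 + 7.36×116 + 11.69×110 = 350.84 + 595.2 + 654.46 + 853.76 + 1285.9 = 3740.16
Index = 2980.1 / 3740.16 × 100 = 79.6784

79.68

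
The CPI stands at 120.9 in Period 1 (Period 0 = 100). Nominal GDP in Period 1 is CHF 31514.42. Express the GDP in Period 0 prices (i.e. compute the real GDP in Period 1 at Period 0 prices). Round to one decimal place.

Real = Nominal ÷ (Index/100) = 31514.42 ÷ (120.9/100)
     = 31514.42 ÷ 1.209 = 26066.5178

26066.5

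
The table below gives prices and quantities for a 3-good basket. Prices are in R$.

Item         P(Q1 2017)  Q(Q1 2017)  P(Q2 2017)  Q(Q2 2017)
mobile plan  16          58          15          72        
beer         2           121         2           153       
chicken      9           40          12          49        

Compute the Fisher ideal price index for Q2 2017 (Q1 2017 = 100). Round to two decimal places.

Laspeyres component (base-period weights):
ΣP(Q2 2017)Q(Q1 2017) = 15×58 + 2×121 + 12×40 = 870 + 242 + 480 = 1592
ΣP(Q1 2017)Q(Q1 2017) = 16×58 + 2×121 + 9×40 = 928 + 242 + 360 = 1530
L = 1592 / 1530 × 100 = 104.0523
Paasche component (current-period weights):
ΣP(Q2 2017)Q(Q2 2017) = 15×72 + 2×153 + 12×49 = 1080 + 306 + 588 = 1974
ΣP(Q1 2017)Q(Q2 2017) = 16×72 + 2×153 + 9×49 = 1152 + 306 + 441 = 1899
P = 1974 / 1899 × 100 = 103.9494
Fisher = √(L × P) = √(104.0523 × 103.9494) = 104.0009

104.00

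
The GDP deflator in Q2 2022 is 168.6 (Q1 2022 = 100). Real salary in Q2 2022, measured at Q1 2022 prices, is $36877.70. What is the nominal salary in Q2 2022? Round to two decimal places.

Nominal = Real × (Index/100) = 36877.70 × (168.6/100)
        = 36877.70 × 1.686 = 62175.8022

62175.80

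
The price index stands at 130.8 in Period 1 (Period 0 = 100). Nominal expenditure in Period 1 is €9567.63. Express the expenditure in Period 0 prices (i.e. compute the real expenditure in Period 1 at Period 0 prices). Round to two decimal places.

Real = Nominal ÷ (Index/100) = 9567.63 ÷ (130.8/100)
     = 9567.63 ÷ 1.308 = 7314.7018

7314.70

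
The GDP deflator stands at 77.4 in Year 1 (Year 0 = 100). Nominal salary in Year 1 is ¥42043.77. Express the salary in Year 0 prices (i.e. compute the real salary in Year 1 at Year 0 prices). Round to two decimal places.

Real = Nominal ÷ (Index/100) = 42043.77 ÷ (77.4/100)
     = 42043.77 ÷ 0.774 = 54320.1163

54320.12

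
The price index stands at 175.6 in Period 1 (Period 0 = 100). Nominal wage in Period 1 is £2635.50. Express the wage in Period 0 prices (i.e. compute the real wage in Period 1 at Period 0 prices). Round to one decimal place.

1500.9

Real = Nominal ÷ (Index/100) = 2635.50 ÷ (175.6/100)
     = 2635.50 ÷ 1.756 = 1500.8542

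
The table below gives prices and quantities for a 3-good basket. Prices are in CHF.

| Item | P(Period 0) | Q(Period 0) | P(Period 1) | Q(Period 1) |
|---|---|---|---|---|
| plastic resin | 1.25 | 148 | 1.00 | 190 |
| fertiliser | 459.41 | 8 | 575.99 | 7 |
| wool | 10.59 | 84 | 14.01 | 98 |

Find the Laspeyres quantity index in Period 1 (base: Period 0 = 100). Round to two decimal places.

94.55

Laspeyres quantity index uses base-period prices as weights.
ΣP(Period 0)·Q(Period 1) = 1.25×190 + 459.41×7 + 10.59×98 = 237.5 + 3215.87 + 1037.82 = 4491.19
ΣP(Period 0)·Q(Period 0) = 1.25×148 + 459.41×8 + 10.59×84 = 185 + 3675.28 + 889.56 = 4749.84
Index = 4491.19 / 4749.84 × 100 = 94.5546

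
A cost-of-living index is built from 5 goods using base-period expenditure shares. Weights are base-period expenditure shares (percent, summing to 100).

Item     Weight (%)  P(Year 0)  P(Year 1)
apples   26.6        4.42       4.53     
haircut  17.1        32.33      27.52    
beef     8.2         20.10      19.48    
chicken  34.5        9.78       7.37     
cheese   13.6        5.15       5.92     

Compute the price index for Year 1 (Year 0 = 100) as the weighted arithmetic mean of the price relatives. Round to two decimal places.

apples: 26.6 × (4.53/4.42) = 26.6 × 1.024887 = 27.2620
haircut: 17.1 × (27.52/32.33) = 17.1 × 0.851222 = 14.5559
beef: 8.2 × (19.48/20.10) = 8.2 × 0.969154 = 7.9471
chicken: 34.5 × (7.37/9.78) = 34.5 × 0.753579 = 25.9985
cheese: 13.6 × (5.92/5.15) = 13.6 × 1.149515 = 15.6334
Index = Σ wᵢ·(p₁ᵢ/p₀ᵢ) = 27.2620 + 14.5559 + 7.9471 + 25.9985 + 15.6334 = 91.3968

91.40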